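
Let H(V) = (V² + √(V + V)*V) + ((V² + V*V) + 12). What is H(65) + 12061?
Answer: 24748 + 65*√130 ≈ 25489.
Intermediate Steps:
H(V) = 12 + 3*V² + √2*V^(3/2) (H(V) = (V² + √(2*V)*V) + ((V² + V²) + 12) = (V² + (√2*√V)*V) + (2*V² + 12) = (V² + √2*V^(3/2)) + (12 + 2*V²) = 12 + 3*V² + √2*V^(3/2))
H(65) + 12061 = (12 + 3*65² + √2*65^(3/2)) + 12061 = (12 + 3*4225 + √2*(65*√65)) + 12061 = (12 + 12675 + 65*√130) + 12061 = (12687 + 65*√130) + 12061 = 24748 + 65*√130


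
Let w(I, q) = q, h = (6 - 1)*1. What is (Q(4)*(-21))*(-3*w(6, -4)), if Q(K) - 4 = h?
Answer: -2268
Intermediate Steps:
h = 5 (h = 5*1 = 5)
Q(K) = 9 (Q(K) = 4 + 5 = 9)
(Q(4)*(-21))*(-3*w(6, -4)) = (9*(-21))*(-3*(-4)) = -189*12 = -2268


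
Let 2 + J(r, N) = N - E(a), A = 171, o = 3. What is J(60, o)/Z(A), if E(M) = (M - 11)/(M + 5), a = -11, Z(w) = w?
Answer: -8/513 ≈ -0.015595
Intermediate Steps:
E(M) = (-11 + M)/(5 + M)
J(r, N) = -17/3 + N (J(r, N) = -2 + (N - (-11 - 11)/(5 - 11)) = -2 + (N - (-22)/(-6)) = -2 + (N - (-1)*(-22)/6) = -2 + (N - 1*11/3) = -2 + (N - 11/3) = -2 + (-11/3 + N) = -17/3 + N)
J(60, o)/Z(A) = (-17/3 + 3)/171 = -8/3*1/171 = -8/513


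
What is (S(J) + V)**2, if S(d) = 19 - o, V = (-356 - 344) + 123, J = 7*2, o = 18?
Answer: 331776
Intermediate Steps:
J = 14
V = -577 (V = -700 + 123 = -577)
S(d) = 1 (S(d) = 19 - 1*18 = 19 - 18 = 1)
(S(J) + V)**2 = (1 - 577)**2 = (-576)**2 = 331776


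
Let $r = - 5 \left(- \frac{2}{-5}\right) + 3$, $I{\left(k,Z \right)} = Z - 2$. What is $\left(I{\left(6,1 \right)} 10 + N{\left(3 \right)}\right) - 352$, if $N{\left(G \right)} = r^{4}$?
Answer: $-361$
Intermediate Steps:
$I{\left(k,Z \right)} = -2 + Z$
$r = 1$ ($r = - 5 \left(\left(-2\right) \left(- \frac{1}{5}\right)\right) + 3 = \left(-5\right) \frac{2}{5} + 3 = -2 + 3 = 1$)
$N{\left(G \right)} = 1$ ($N{\left(G \right)} = 1^{4} = 1$)
$\left(I{\left(6,1 \right)} 10 + N{\left(3 \right)}\right) - 352 = \left(\left(-2 + 1\right) 10 + 1\right) - 352 = \left(\left(-1\right) 10 + 1\right) - 352 = \left(-10 + 1\right) - 352 = -9 - 352 = -361$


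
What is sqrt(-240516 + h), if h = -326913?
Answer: I*sqrt(567429) ≈ 753.28*I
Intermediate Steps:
sqrt(-240516 + h) = sqrt(-240516 - 326913) = sqrt(-567429) = I*sqrt(567429)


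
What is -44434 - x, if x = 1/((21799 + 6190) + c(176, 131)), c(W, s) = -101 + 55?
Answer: -1241619263/27943 ≈ -44434.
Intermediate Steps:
c(W, s) = -46
x = 1/27943 (x = 1/((21799 + 6190) - 46) = 1/(27989 - 46) = 1/27943 ≈ 3.5787e-5)
-44434 - x = -44434 - 1*1/27943 = -44434 - 1/27943 = -1241619263/27943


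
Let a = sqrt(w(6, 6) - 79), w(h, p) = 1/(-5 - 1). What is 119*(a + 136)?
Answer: 16184 + 595*I*sqrt(114)/6 ≈ 16184.0 + 1058.8*I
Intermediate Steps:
w(h, p) = -1/6 (w(h, p) = 1/(-6) = -1/6)
a = 5*I*sqrt(114)/6 (a = sqrt(-1/6 - 79) = sqrt(-475/6) = 5*I*sqrt(114)/6 ≈ 8.8976*I)
119*(a + 136) = 119*(5*I*sqrt(114)/6 + 136) = 119*(136 + 5*I*sqrt(114)/6) = 16184 + 595*I*sqrt(114)/6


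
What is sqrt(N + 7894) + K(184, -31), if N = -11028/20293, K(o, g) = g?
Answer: -31 + sqrt(3250571580802)/20293 ≈ 57.845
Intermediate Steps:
N = -11028/20293 (N = -11028*1/20293 = -11028/20293 ≈ -0.54344)
sqrt(N + 7894) + K(184, -31) = sqrt(-11028/20293 + 7894) - 31 = sqrt(160181914/20293) - 31 = sqrt(3250571580802)/20293 - 31 = -31 + sqrt(3250571580802)/20293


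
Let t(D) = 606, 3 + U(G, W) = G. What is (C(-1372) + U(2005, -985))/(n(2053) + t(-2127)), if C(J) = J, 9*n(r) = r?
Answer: 5670/7507 ≈ 0.75529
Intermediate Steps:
U(G, W) = -3 + G
n(r) = r/9
(C(-1372) + U(2005, -985))/(n(2053) + t(-2127)) = (-1372 + (-3 + 2005))/((1/9)*2053 + 606) = (-1372 + 2002)/(2053/9 + 606) = 630/(7507/9) = 630*(9/7507) = 5670/7507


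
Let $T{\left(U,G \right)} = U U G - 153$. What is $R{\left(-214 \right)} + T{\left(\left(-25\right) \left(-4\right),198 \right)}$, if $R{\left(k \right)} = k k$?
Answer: $2025643$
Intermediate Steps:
$R{\left(k \right)} = k^{2}$
$T{\left(U,G \right)} = -153 + G U^{2}$ ($T{\left(U,G \right)} = U^{2} G - 153 = G U^{2} - 153 = -153 + G U^{2}$)
$R{\left(-214 \right)} + T{\left(\left(-25\right) \left(-4\right),198 \right)} = \left(-214\right)^{2} - \left(153 - 198 \left(\left(-25\right) \left(-4\right)\right)^{2}\right) = 45796 - \left(153 - 198 \cdot 100^{2}\right) = 45796 + \left(-153 + 198 \cdot 10000\right) = 45796 + \left(-153 + 1980000\right) = 45796 + 1979847 = 2025643$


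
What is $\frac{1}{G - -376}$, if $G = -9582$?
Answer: $- \frac{1}{9206} \approx -0.00010862$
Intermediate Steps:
$\frac{1}{G - -376} = \frac{1}{-9582 - -376} = \frac{1}{-9582 + 376} = \frac{1}{-9206} = - \frac{1}{9206}$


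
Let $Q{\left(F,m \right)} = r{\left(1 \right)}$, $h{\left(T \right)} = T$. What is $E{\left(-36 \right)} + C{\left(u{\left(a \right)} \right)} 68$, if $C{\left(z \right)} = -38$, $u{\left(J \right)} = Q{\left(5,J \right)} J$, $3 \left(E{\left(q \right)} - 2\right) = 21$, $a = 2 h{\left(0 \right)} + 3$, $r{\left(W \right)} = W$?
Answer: $-2575$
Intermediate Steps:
$Q{\left(F,m \right)} = 1$
$a = 3$ ($a = 2 \cdot 0 + 3 = 0 + 3 = 3$)
$E{\left(q \right)} = 9$ ($E{\left(q \right)} = 2 + \frac{1}{3} \cdot 21 = 2 + 7 = 9$)
$u{\left(J \right)} = J$ ($u{\left(J \right)} = 1 J = J$)
$E{\left(-36 \right)} + C{\left(u{\left(a \right)} \right)} 68 = 9 - 2584 = -2575$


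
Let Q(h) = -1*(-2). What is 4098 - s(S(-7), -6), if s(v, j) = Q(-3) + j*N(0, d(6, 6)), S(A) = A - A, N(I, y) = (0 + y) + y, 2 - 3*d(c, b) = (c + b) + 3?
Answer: 4044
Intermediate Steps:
d(c, b) = -1/3 - b/3 - c/3 (d(c, b) = 2/3 - ((c + b) + 3)/3 = 2/3 - ((b + c) + 3)/3 = 2/3 - (3 + b + c)/3 = 2/3 + (-1 - b/3 - c/3) = -1/3 - b/3 - c/3)
N(I, y) = 2*y (N(I, y) = y + y = 2*y)
Q(h) = 2
S(A) = 0
s(v, j) = 2 - 26*j/3 (s(v, j) = 2 + j*(2*(-1/3 - 1/3*6 - 1/3*6)) = 2 + j*(2*(-1/3 - 2 - 2)) = 2 + j*(2*(-13/3)) = 2 + j*(-26/3) = 2 - 26*j/3)
4098 - s(S(-7), -6) = 4098 - (2 - 26/3*(-6)) = 4098 - (2 + 52) = 4098 - 1*54 = 4098 - 54 = 4044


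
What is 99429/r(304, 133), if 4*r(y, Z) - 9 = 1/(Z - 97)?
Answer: 14317776/325 ≈ 44055.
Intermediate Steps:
r(y, Z) = 9/4 + 1/(4*(-97 + Z)) (r(y, Z) = 9/4 + 1/(4*(Z - 97)) = 9/4 + 1/(4*(-97 + Z)))
99429/r(304, 133) = 99429/(((-872 + 9*133)/(4*(-97 + 133)))) = 99429/(((1/4)*(-872 + 1197)/36)) = 99429/(((1/4)*(1/36)*325)) = 99429/(325/144) = 99429*(144/325) = 14317776/325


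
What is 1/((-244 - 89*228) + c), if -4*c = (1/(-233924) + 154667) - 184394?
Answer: -935696/12261594307 ≈ -7.6311e-5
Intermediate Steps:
c = 6953858749/935696 (c = -((1/(-233924) + 154667) - 184394)/4 = -((-1/233924 + 154667) - 184394)/4 = -(36180323307/233924 - 184394)/4 = -1/4*(-6953858749/233924) = 6953858749/935696 ≈ 7431.8)
1/((-244 - 89*228) + c) = 1/((-244 - 89*228) + 6953858749/935696) = 1/((-244 - 20292) + 6953858749/935696) = 1/(-20536 + 6953858749/935696) = 1/(-12261594307/935696) = -935696/12261594307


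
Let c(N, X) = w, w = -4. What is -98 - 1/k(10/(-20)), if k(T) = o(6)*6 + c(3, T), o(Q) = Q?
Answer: -3137/32 ≈ -98.031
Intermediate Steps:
c(N, X) = -4
k(T) = 32 (k(T) = 6*6 - 4 = 36 - 4 = 32)
-98 - 1/k(10/(-20)) = -98 - 1/32 = -3137/32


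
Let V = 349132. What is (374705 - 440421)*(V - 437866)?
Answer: 5831243544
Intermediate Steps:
(374705 - 440421)*(V - 437866) = (374705 - 440421)*(349132 - 437866) = -65716*(-88734) = 5831243544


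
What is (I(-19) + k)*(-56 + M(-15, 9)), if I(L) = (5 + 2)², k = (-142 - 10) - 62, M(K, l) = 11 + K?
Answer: 9900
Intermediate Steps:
k = -214 (k = -152 - 62 = -214)
I(L) = 49 (I(L) = 7² = 49)
(I(-19) + k)*(-56 + M(-15, 9)) = (49 - 214)*(-56 + (11 - 15)) = -165*(-56 - 4) = -165*(-60) = 9900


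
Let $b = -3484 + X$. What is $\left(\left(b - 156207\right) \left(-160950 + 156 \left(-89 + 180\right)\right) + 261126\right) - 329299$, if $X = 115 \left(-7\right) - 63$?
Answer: $23562607313$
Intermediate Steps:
$X = -868$ ($X = -805 - 63 = -868$)
$b = -4352$ ($b = -3484 - 868 = -4352$)
$\left(\left(b - 156207\right) \left(-160950 + 156 \left(-89 + 180\right)\right) + 261126\right) - 329299 = \left(\left(-4352 - 156207\right) \left(-160950 + 156 \left(-89 + 180\right)\right) + 261126\right) - 329299 = \left(- 160559 \left(-160950 + 156 \cdot 91\right) + 261126\right) - 329299 = \left(- 160559 \left(-160950 + 14196\right) + 261126\right) - 329299 = \left(\left(-160559\right) \left(-146754\right) + 261126\right) - 329299 = \left(23562675486 + 261126\right) - 329299 = 23562936612 - 329299 = 23562607313$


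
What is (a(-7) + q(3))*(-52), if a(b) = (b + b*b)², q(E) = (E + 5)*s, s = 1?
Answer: -92144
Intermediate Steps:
q(E) = 5 + E (q(E) = (E + 5)*1 = (5 + E)*1 = 5 + E)
a(b) = (b + b²)²
(a(-7) + q(3))*(-52) = ((-7)²*(1 - 7)² + (5 + 3))*(-52) = (49*(-6)² + 8)*(-52) = (49*36 + 8)*(-52) = (1764 + 8)*(-52) = 1772*(-52) = -92144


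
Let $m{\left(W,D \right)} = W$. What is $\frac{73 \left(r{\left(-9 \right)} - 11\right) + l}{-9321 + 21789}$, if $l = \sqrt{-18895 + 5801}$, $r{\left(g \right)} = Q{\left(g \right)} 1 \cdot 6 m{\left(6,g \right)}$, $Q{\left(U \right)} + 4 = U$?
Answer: $- \frac{34967}{12468} + \frac{i \sqrt{13094}}{12468} \approx -2.8045 + 0.0091778 i$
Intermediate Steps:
$Q{\left(U \right)} = -4 + U$
$r{\left(g \right)} = -144 + 36 g$ ($r{\left(g \right)} = \left(-4 + g\right) 1 \cdot 6 \cdot 6 = \left(-4 + g\right) 6 \cdot 6 = \left(-24 + 6 g\right) 6 = -144 + 36 g$)
$l = i \sqrt{13094}$ ($l = \sqrt{-13094} = i \sqrt{13094} \approx 114.43 i$)
$\frac{73 \left(r{\left(-9 \right)} - 11\right) + l}{-9321 + 21789} = \frac{73 \left(\left(-144 + 36 \left(-9\right)\right) - 11\right) + i \sqrt{13094}}{-9321 + 21789} = \frac{73 \left(\left(-144 - 324\right) - 11\right) + i \sqrt{13094}}{12468} = \left(73 \left(-468 - 11\right) + i \sqrt{13094}\right) \frac{1}{12468} = \left(73 \left(-479\right) + i \sqrt{13094}\right) \frac{1}{12468} = \left(-34967 + i \sqrt{13094}\right) \frac{1}{12468} = - \frac{34967}{12468} + \frac{i \sqrt{13094}}{12468}$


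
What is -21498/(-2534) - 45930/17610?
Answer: 4369886/743729 ≈ 5.8756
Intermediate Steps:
-21498/(-2534) - 45930/17610 = -21498*(-1/2534) - 45930*1/17610 = 10749/1267 - 1531/587 = 4369886/743729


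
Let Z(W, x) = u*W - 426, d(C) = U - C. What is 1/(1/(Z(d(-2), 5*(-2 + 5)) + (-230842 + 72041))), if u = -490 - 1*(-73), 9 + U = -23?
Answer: -146717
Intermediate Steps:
U = -32 (U = -9 - 23 = -32)
d(C) = -32 - C
u = -417 (u = -490 + 73 = -417)
Z(W, x) = -426 - 417*W (Z(W, x) = -417*W - 426 = -426 - 417*W)
1/(1/(Z(d(-2), 5*(-2 + 5)) + (-230842 + 72041))) = 1/(1/((-426 - 417*(-32 - 1*(-2))) + (-230842 + 72041))) = 1/(1/((-426 - 417*(-32 + 2)) - 158801)) = 1/(1/((-426 - 417*(-30)) - 158801)) = 1/(1/((-426 + 12510) - 158801)) = 1/(1/(12084 - 158801)) = 1/(1/(-146717)) = 1/(-1/146717) = -146717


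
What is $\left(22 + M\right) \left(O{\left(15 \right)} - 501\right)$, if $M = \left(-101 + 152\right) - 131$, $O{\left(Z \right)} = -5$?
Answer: $29348$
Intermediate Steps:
$M = -80$ ($M = 51 - 131 = -80$)
$\left(22 + M\right) \left(O{\left(15 \right)} - 501\right) = \left(22 - 80\right) \left(-5 - 501\right) = \left(-58\right) \left(-506\right) = 29348$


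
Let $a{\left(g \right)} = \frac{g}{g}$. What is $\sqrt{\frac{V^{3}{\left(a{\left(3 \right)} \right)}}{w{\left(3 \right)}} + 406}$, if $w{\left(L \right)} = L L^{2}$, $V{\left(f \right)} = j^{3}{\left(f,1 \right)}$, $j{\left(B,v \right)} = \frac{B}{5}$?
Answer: $\frac{\sqrt{321152343765}}{28125} \approx 20.149$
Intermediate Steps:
$a{\left(g \right)} = 1$
$j{\left(B,v \right)} = \frac{B}{5}$ ($j{\left(B,v \right)} = B \frac{1}{5} = \frac{B}{5}$)
$V{\left(f \right)} = \frac{f^{3}}{125}$ ($V{\left(f \right)} = \left(\frac{f}{5}\right)^{3} = \frac{f^{3}}{125}$)
$w{\left(L \right)} = L^{3}$
$\sqrt{\frac{V^{3}{\left(a{\left(3 \right)} \right)}}{w{\left(3 \right)}} + 406} = \sqrt{\frac{\left(\frac{1^{3}}{125}\right)^{3}}{3^{3}} + 406} = \sqrt{\frac{\left(\frac{1}{125} \cdot 1\right)^{3}}{27} + 406} = \sqrt{\frac{1}{27 \cdot 1953125} + 406} = \sqrt{\frac{1}{27} \cdot \frac{1}{1953125} + 406} = \sqrt{\frac{1}{52734375} + 406} = \sqrt{\frac{21410156251}{52734375}} = \frac{\sqrt{321152343765}}{28125}$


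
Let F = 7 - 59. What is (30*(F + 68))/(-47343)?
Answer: -160/15781 ≈ -0.010139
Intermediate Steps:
F = -52
(30*(F + 68))/(-47343) = (30*(-52 + 68))/(-47343) = (30*16)*(-1/47343) = 480*(-1/47343) = -160/15781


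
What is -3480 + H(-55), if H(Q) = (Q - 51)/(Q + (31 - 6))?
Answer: -52147/15 ≈ -3476.5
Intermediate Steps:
H(Q) = (-51 + Q)/(25 + Q) (H(Q) = (-51 + Q)/(Q + 25) = (-51 + Q)/(25 + Q))
-3480 + H(-55) = -3480 + (-51 - 55)/(25 - 55) = -3480 - 106/(-30) = -3480 - 1/30*(-106) = -3480 + 53/15 = -52147/15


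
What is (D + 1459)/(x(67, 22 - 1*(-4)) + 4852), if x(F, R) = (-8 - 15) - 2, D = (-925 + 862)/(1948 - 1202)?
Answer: 1088351/3600942 ≈ 0.30224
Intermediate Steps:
D = -63/746 ≈ -0.084450
x(F, R) = -25 (x(F, R) = -23 - 2 = -25)
(D + 1459)/(x(67, 22 - 1*(-4)) + 4852) = (-63/746 + 1459)/(-25 + 4852) = (1088351/746)/4827 = (1088351/746)*(1/4827) = 1088351/3600942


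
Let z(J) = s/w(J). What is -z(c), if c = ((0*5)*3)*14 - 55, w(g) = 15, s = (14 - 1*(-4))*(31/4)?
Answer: -93/10 ≈ -9.3000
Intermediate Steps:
s = 279/2 (s = (14 + 4)*(31*(1/4)) = 18*(31/4) = 279/2 ≈ 139.50)
c = -55 (c = (0*3)*14 - 55 = 0*14 - 55 = 0 - 55 = -55)
z(J) = 93/10 (z(J) = (279/2)/15 = (279/2)*(1/15) = 93/10)
-z(c) = -1*93/10 = -93/10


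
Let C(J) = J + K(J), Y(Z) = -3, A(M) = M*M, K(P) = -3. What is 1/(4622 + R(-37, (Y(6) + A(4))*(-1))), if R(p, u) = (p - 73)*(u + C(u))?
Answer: 1/7812 ≈ 0.00012801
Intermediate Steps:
A(M) = M²
C(J) = -3 + J (C(J) = J - 3 = -3 + J)
R(p, u) = (-73 + p)*(-3 + 2*u) (R(p, u) = (p - 73)*(u + (-3 + u)) = (-73 + p)*(-3 + 2*u))
1/(4622 + R(-37, (Y(6) + A(4))*(-1))) = 1/(4622 + (219 - 146*(-3 + 4²)*(-1) - 37*(-3 + 4²)*(-1) - 37*(-3 + (-3 + 4²)*(-1)))) = 1/(4622 + (219 - 146*(-3 + 16)*(-1) - 37*(-3 + 16)*(-1) - 37*(-3 + (-3 + 16)*(-1)))) = 1/(4622 + (219 - 1898*(-1) - 481*(-1) - 37*(-3 + 13*(-1)))) = 1/(4622 + (219 - 146*(-13) - 37*(-13) - 37*(-3 - 13))) = 1/(4622 + (219 + 1898 + 481 - 37*(-16))) = 1/(4622 + (219 + 1898 + 481 + 592)) = 1/(4622 + 3190) = 1/7812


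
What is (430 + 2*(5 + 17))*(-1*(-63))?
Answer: 29862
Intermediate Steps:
(430 + 2*(5 + 17))*(-1*(-63)) = (430 + 2*22)*63 = (430 + 44)*63 = 474*63 = 29862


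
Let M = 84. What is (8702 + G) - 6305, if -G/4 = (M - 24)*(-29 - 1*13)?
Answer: 12477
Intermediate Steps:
G = 10080 (G = -4*(84 - 24)*(-29 - 1*13) = -240*(-29 - 13) = -240*(-42) = -4*(-2520) = 10080)
(8702 + G) - 6305 = (8702 + 10080) - 6305 = 18782 - 6305 = 12477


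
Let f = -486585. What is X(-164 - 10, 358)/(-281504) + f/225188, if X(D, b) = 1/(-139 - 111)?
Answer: -450577707037/208524088000 ≈ -2.1608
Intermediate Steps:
X(D, b) = -1/250 (X(D, b) = 1/(-250) = -1/250)
X(-164 - 10, 358)/(-281504) + f/225188 = -1/250/(-281504) - 486585/225188 = -1/250*(-1/281504) - 486585*1/225188 = 1/70376000 - 486585/225188 = -450577707037/208524088000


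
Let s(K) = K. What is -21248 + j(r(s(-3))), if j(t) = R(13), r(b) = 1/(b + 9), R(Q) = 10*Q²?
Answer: -19558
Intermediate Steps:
r(b) = 1/(9 + b)
j(t) = 1690 (j(t) = 10*13² = 10*169 = 1690)
-21248 + j(r(s(-3))) = -21248 + 1690 = -19558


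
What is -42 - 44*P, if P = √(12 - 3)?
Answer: -174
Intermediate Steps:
P = 3 (P = √9 = 3)
-42 - 44*P = -42 - 44*3 = -42 - 132 = -174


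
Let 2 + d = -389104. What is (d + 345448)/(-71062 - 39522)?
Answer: 21829/55292 ≈ 0.39479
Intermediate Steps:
d = -389106 (d = -2 - 389104 = -389106)
(d + 345448)/(-71062 - 39522) = (-389106 + 345448)/(-71062 - 39522) = -43658/(-110584) = -43658*(-1/110584) = 21829/55292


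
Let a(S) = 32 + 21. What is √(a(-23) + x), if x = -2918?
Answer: I*√2865 ≈ 53.526*I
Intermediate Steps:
a(S) = 53
√(a(-23) + x) = √(53 - 2918) = √(-2865) = I*√2865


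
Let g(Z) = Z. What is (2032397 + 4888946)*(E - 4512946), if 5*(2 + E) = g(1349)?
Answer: -156168968354113/5 ≈ -3.1234e+13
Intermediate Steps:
E = 1339/5 (E = -2 + (1/5)*1349 = -2 + 1349/5 = 1339/5 ≈ 267.80)
(2032397 + 4888946)*(E - 4512946) = (2032397 + 4888946)*(1339/5 - 4512946) = 6921343*(-22563391/5) = -156168968354113/5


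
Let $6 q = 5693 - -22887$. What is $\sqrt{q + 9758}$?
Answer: $\frac{2 \sqrt{32673}}{3} \approx 120.5$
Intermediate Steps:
$q = \frac{14290}{3}$ ($q = \frac{5693 - -22887}{6} = \frac{5693 + 22887}{6} = \frac{1}{6} \cdot 28580 = \frac{14290}{3} \approx 4763.3$)
$\sqrt{q + 9758} = \sqrt{\frac{14290}{3} + 9758} = \sqrt{\frac{43564}{3}} = \frac{2 \sqrt{32673}}{3}$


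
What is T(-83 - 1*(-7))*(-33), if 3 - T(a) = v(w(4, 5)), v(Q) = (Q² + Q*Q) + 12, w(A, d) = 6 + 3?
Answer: 5643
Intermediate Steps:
w(A, d) = 9
v(Q) = 12 + 2*Q² (v(Q) = (Q² + Q²) + 12 = 2*Q² + 12 = 12 + 2*Q²)
T(a) = -171 (T(a) = 3 - (12 + 2*9²) = 3 - (12 + 2*81) = 3 - (12 + 162) = 3 - 1*174 = 3 - 174 = -171)
T(-83 - 1*(-7))*(-33) = -171*(-33) = 5643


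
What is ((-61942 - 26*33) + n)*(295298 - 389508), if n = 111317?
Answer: -4570786570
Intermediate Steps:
((-61942 - 26*33) + n)*(295298 - 389508) = ((-61942 - 26*33) + 111317)*(295298 - 389508) = ((-61942 - 858) + 111317)*(-94210) = (-62800 + 111317)*(-94210) = 48517*(-94210) = -4570786570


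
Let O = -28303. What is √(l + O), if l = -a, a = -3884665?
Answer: √3856362 ≈ 1963.8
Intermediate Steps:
l = 3884665 (l = -1*(-3884665) = 3884665)
√(l + O) = √(3884665 - 28303) = √3856362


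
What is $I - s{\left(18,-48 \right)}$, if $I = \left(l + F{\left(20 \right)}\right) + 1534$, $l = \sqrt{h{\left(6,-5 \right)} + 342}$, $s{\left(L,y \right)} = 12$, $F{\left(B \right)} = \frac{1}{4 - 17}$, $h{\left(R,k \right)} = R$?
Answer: $\frac{19785}{13} + 2 \sqrt{87} \approx 1540.6$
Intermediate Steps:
$F{\left(B \right)} = - \frac{1}{13}$ ($F{\left(B \right)} = \frac{1}{-13} = - \frac{1}{13}$)
$l = 2 \sqrt{87}$ ($l = \sqrt{6 + 342} = \sqrt{348} = 2 \sqrt{87} \approx 18.655$)
$I = \frac{19941}{13} + 2 \sqrt{87}$ ($I = \left(2 \sqrt{87} - \frac{1}{13}\right) + 1534 = \left(- \frac{1}{13} + 2 \sqrt{87}\right) + 1534 = \frac{19941}{13} + 2 \sqrt{87} \approx 1552.6$)
$I - s{\left(18,-48 \right)} = \left(\frac{19941}{13} + 2 \sqrt{87}\right) - 12 = \frac{19785}{13} + 2 \sqrt{87}$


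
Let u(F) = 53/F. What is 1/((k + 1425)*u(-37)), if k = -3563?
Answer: 37/113314 ≈ 0.00032653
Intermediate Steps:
1/((k + 1425)*u(-37)) = 1/((-3563 + 1425)*((53/(-37)))) = 1/((-2138)*((53*(-1/37)))) = -1/(2138*(-53/37)) = -1/2138*(-37/53) = 37/113314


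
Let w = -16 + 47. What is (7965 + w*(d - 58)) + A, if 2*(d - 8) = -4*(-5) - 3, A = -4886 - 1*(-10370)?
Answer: 24325/2 ≈ 12163.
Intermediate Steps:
w = 31
A = 5484 (A = -4886 + 10370 = 5484)
d = 33/2 (d = 8 + (-4*(-5) - 3)/2 = 8 + (20 - 3)/2 = 8 + (1/2)*17 = 8 + 17/2 = 33/2 ≈ 16.500)
(7965 + w*(d - 58)) + A = (7965 + 31*(33/2 - 58)) + 5484 = (7965 + 31*(-83/2)) + 5484 = (7965 - 2573/2) + 5484 = 13357/2 + 5484 = 24325/2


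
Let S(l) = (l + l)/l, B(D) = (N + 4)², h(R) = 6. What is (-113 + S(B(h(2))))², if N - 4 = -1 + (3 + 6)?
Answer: 12321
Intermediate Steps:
N = 12 (N = 4 + (-1 + (3 + 6)) = 4 + (-1 + 9) = 4 + 8 = 12)
B(D) = 256 (B(D) = (12 + 4)² = 16² = 256)
S(l) = 2 (S(l) = (2*l)/l = 2)
(-113 + S(B(h(2))))² = (-113 + 2)² = (-111)² = 12321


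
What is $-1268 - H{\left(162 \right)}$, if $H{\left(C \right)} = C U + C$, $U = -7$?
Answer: $-296$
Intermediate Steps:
$H{\left(C \right)} = - 6 C$ ($H{\left(C \right)} = C \left(-7\right) + C = - 7 C + C = - 6 C$)
$-1268 - H{\left(162 \right)} = -1268 - \left(-6\right) 162 = -1268 - -972 = -1268 + 972 = -296$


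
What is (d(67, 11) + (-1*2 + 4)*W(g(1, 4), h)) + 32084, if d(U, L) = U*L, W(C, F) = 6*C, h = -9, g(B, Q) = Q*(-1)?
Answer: 32773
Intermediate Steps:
g(B, Q) = -Q
d(U, L) = L*U
(d(67, 11) + (-1*2 + 4)*W(g(1, 4), h)) + 32084 = (11*67 + (-1*2 + 4)*(6*(-1*4))) + 32084 = (737 + (-2 + 4)*(6*(-4))) + 32084 = (737 + 2*(-24)) + 32084 = (737 - 48) + 32084 = 689 + 32084 = 32773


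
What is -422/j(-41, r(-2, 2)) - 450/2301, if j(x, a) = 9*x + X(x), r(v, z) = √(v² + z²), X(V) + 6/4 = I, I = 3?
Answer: 537098/563745 ≈ 0.95273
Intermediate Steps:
X(V) = 3/2 (X(V) = -3/2 + 3 = 3/2)
j(x, a) = 3/2 + 9*x (j(x, a) = 9*x + 3/2 = 3/2 + 9*x)
-422/j(-41, r(-2, 2)) - 450/2301 = -422/(3/2 + 9*(-41)) - 450/2301 = -422/(3/2 - 369) - 450*1/2301 = -422/(-735/2) - 150/767 = -422*(-2/735) - 150/767 = 844/735 - 150/767 = 537098/563745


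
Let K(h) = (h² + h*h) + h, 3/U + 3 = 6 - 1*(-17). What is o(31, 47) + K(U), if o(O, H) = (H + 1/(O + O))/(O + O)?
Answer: 183229/192200 ≈ 0.95332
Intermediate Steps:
U = 3/20 (U = 3/(-3 + (6 - 1*(-17))) = 3/(-3 + (6 + 17)) = 3/(-3 + 23) = 3/20 ≈ 0.15000)
o(O, H) = (H + 1/(2*O))/(2*O) (o(O, H) = (H + 1/(2*O))/((2*O)) = (H + 1/(2*O))*(1/(2*O)) = (H + 1/(2*O))/(2*O))
K(h) = h + 2*h² (K(h) = (h² + h²) + h = 2*h² + h = h + 2*h²)
o(31, 47) + K(U) = (¼)*(1 + 2*47*31)/31² + 3*(1 + 2*(3/20))/20 = (¼)*(1/961)*(1 + 2914) + 3*(1 + 3/10)/20 = (¼)*(1/961)*2915 + (3/20)*(13/10) = 2915/3844 + 39/200 = 183229/192200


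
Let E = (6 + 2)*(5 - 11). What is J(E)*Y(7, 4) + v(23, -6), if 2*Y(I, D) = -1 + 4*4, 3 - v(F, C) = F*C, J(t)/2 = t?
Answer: -579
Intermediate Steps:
E = -48 (E = 8*(-6) = -48)
J(t) = 2*t
v(F, C) = 3 - C*F (v(F, C) = 3 - F*C = 3 - C*F)
Y(I, D) = 15/2 (Y(I, D) = (-1 + 4*4)/2 = (-1 + 16)/2 = (½)*15 = 15/2)
J(E)*Y(7, 4) + v(23, -6) = (2*(-48))*(15/2) + (3 - 1*(-6)*23) = -96*15/2 + (3 + 138) = -720 + 141 = -579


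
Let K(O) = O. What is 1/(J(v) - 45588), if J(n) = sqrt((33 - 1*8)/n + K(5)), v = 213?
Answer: -4855122/221335301191 - sqrt(232170)/442670602382 ≈ -2.1937e-5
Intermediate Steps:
J(n) = sqrt(5 + 25/n) (J(n) = sqrt((33 - 1*8)/n + 5) = sqrt((33 - 8)/n + 5) = sqrt(25/n + 5) = sqrt(5 + 25/n))
1/(J(v) - 45588) = 1/(sqrt(5 + 25/213) - 45588) = 1/(sqrt(1090/213) - 45588) = 1/(sqrt(232170)/213 - 45588) = 1/(-45588 + sqrt(232170)/213)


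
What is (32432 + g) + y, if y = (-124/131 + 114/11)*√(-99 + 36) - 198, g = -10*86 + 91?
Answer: 31465 + 40710*I*√7/1441 ≈ 31465.0 + 74.746*I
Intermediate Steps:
g = -769 (g = -860 + 91 = -769)
y = -198 + 40710*I*√7/1441 (y = (-124*1/131 + 114*(1/11))*√(-63) - 198 = (-124/131 + 114/11)*(3*I*√7) - 198 = 13570*(3*I*√7)/1441 - 198 = 40710*I*√7/1441 - 198 = -198 + 40710*I*√7/1441 ≈ -198.0 + 74.746*I)
(32432 + g) + y = (32432 - 769) + (-198 + 40710*I*√7/1441) = 31663 + (-198 + 40710*I*√7/1441) = 31465 + 40710*I*√7/1441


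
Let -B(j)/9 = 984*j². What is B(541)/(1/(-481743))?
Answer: 1248669635537448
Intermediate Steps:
B(j) = -8856*j²
B(541)/(1/(-481743)) = (-8856*541²)/(1/(-481743)) = (-8856*292681)/(-1/481743) = -2591982936*(-481743) = 1248669635537448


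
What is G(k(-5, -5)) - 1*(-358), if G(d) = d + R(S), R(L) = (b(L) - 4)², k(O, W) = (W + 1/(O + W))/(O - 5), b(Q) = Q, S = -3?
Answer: 40751/100 ≈ 407.51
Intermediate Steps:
k(O, W) = (W + 1/(O + W))/(-5 + O)
R(L) = (-4 + L)² (R(L) = (L - 4)² = (-4 + L)²)
G(d) = 49 + d (G(d) = d + (-4 - 3)² = d + (-7)² = d + 49 = 49 + d)
G(k(-5, -5)) - 1*(-358) = (49 + (1 + (-5)² - 5*(-5))/((-5)² - 5*(-5) - 5*(-5) - 5*(-5))) - 1*(-358) = (49 + (1 + 25 + 25)/(25 + 25 + 25 + 25)) + 358 = (49 + 51/100) + 358 = 4951/100 + 358 = 40751/100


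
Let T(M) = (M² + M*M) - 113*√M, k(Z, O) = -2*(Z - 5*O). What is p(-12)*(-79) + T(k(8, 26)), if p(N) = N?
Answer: 120020 - 226*√61 ≈ 1.1825e+5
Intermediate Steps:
k(Z, O) = -2*Z + 10*O
T(M) = -113*√M + 2*M² (T(M) = (M² + M²) - 113*√M = 2*M² - 113*√M = -113*√M + 2*M²)
p(-12)*(-79) + T(k(8, 26)) = -12*(-79) + (-113*√(-2*8 + 10*26) + 2*(-2*8 + 10*26)²) = 948 + (-113*√(-16 + 260) + 2*(-16 + 260)²) = 948 + (-226*√61 + 2*244²) = 948 + (-226*√61 + 2*59536) = 948 + (-226*√61 + 119072) = 948 + (119072 - 226*√61) = 120020 - 226*√61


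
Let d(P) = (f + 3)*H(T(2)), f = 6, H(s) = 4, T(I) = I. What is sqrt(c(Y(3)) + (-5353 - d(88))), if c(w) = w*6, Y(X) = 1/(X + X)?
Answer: 2*I*sqrt(1347) ≈ 73.403*I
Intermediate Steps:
Y(X) = 1/(2*X)
d(P) = 36 (d(P) = (6 + 3)*4 = 9*4 = 36)
c(w) = 6*w
sqrt(c(Y(3)) + (-5353 - d(88))) = sqrt(6*((1/2)/3) + (-5353 - 1*36)) = sqrt(6*((1/2)*(1/3)) + (-5353 - 36)) = sqrt(6*(1/6) - 5389) = sqrt(1 - 5389) = sqrt(-5388) = 2*I*sqrt(1347)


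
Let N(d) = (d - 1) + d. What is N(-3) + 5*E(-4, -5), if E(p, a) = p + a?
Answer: -52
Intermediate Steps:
N(d) = -1 + 2*d (N(d) = (-1 + d) + d = -1 + 2*d)
E(p, a) = a + p
N(-3) + 5*E(-4, -5) = (-1 + 2*(-3)) + 5*(-5 - 4) = (-1 - 6) + 5*(-9) = -7 - 45 = -52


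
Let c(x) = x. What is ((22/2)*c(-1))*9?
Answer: -99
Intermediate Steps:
((22/2)*c(-1))*9 = ((22/2)*(-1))*9 = ((22*(½))*(-1))*9 = (11*(-1))*9 = -11*9 = -99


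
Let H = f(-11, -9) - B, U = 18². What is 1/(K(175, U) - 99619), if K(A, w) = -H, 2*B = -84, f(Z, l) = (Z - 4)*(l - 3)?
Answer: -1/99841 ≈ -1.0016e-5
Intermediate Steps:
f(Z, l) = (-4 + Z)*(-3 + l)
U = 324
B = -42 (B = (½)*(-84) = -42)
H = 222 (H = (12 - 4*(-9) - 3*(-11) - 11*(-9)) - 1*(-42) = (12 + 36 + 33 + 99) + 42 = 180 + 42 = 222)
K(A, w) = -222 (K(A, w) = -1*222 = -222)
1/(K(175, U) - 99619) = 1/(-222 - 99619) = 1/(-99841) = -1/99841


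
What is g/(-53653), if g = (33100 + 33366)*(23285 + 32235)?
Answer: -3690192320/53653 ≈ -68779.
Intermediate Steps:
g = 3690192320 (g = 66466*55520 = 3690192320)
g/(-53653) = 3690192320/(-53653) = 3690192320*(-1/53653) = -3690192320/53653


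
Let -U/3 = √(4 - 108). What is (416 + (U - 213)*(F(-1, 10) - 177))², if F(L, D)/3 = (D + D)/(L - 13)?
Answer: 73135859785/49 + 4160426652*I*√26/49 ≈ 1.4926e+9 + 4.3294e+8*I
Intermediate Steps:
F(L, D) = 6*D/(-13 + L) (F(L, D) = 3*((D + D)/(L - 13)) = 3*((2*D)/(-13 + L)) = 3*(2*D/(-13 + L)) = 6*D/(-13 + L))
U = -6*I*√26 (U = -3*√(4 - 108) = -6*I*√26 ≈ -30.594*I)
(416 + (U - 213)*(F(-1, 10) - 177))² = (416 + (-6*I*√26 - 213)*(6*10/(-13 - 1) - 177))² = (416 + (-213 - 6*I*√26)*(6*10/(-14) - 177))² = (416 + (-213 - 6*I*√26)*(6*10*(-1/14) - 177))² = (416 + (-213 - 6*I*√26)*(-30/7 - 177))² = (416 + (-213 - 6*I*√26)*(-1269/7))² = (416 + (270297/7 + 7614*I*√26/7))² = (273209/7 + 7614*I*√26/7)²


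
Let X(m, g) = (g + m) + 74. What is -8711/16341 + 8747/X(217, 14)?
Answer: 140277872/4984005 ≈ 28.146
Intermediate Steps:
X(m, g) = 74 + g + m
-8711/16341 + 8747/X(217, 14) = -8711/16341 + 8747/(74 + 14 + 217) = -8711*1/16341 + 8747/305 = -8711/16341 + 8747*(1/305) = -8711/16341 + 8747/305 = 140277872/4984005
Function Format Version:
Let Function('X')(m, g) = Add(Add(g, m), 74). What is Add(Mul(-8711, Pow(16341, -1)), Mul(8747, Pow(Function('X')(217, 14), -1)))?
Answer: Rational(140277872, 4984005) ≈ 28.146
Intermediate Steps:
Function('X')(m, g) = Add(74, g, m)
Add(Mul(-8711, Pow(16341, -1)), Mul(8747, Pow(Function('X')(217, 14), -1))) = Add(Mul(-8711, Pow(16341, -1)), Mul(8747, Pow(Add(74, 14, 217), -1))) = Add(Mul(-8711, Rational(1, 16341)), Mul(8747, Pow(305, -1))) = Add(Rational(-8711, 16341), Mul(8747, Rational(1, 305))) = Add(Rational(-8711, 16341), Rational(8747, 305)) = Rational(140277872, 4984005)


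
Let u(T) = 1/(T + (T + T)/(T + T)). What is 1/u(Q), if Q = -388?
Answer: -387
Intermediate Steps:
u(T) = 1/(1 + T) (u(T) = 1/(T + (2*T)/((2*T))) = 1/(T + (2*T)*(1/(2*T))) = 1/(T + 1) = 1/(1 + T))
1/u(Q) = 1/(1/(1 - 388)) = 1/(1/(-387)) = 1/(-1/387) = -387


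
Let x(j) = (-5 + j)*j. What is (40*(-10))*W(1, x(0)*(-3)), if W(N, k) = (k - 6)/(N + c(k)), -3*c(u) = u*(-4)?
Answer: 2400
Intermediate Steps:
c(u) = 4*u/3 (c(u) = -u*(-4)/3 = -(-4)*u/3 = 4*u/3)
x(j) = j*(-5 + j)
W(N, k) = (-6 + k)/(N + 4*k/3) (W(N, k) = (k - 6)/(N + 4*k/3) = (-6 + k)/(N + 4*k/3))
(40*(-10))*W(1, x(0)*(-3)) = (40*(-10))*(3*(-6 + (0*(-5 + 0))*(-3))/(3*1 + 4*((0*(-5 + 0))*(-3)))) = -1200*(-6 + (0*(-5))*(-3))/(3 + 4*((0*(-5))*(-3))) = -1200*(-6 + 0*(-3))/(3 + 4*(0*(-3))) = -1200*(-6 + 0)/(3 + 4*0) = -1200*(-6)/(3 + 0) = -1200*(-6)/3 = -400*(-6) = 2400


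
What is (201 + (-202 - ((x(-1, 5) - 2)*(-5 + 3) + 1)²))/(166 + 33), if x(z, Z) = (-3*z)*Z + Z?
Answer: -1226/199 ≈ -6.1608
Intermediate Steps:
x(z, Z) = Z - 3*Z*z (x(z, Z) = -3*Z*z + Z = Z - 3*Z*z)
(201 + (-202 - ((x(-1, 5) - 2)*(-5 + 3) + 1)²))/(166 + 33) = (201 + (-202 - ((5*(1 - 3*(-1)) - 2)*(-5 + 3) + 1)²))/(166 + 33) = (201 + (-202 - ((5*(1 + 3) - 2)*(-2) + 1)²))/199 = (201 + (-202 - ((5*4 - 2)*(-2) + 1)²))*(1/199) = (201 + (-202 - ((20 - 2)*(-2) + 1)²))*(1/199) = (201 + (-202 - (18*(-2) + 1)²))*(1/199) = (201 + (-202 - (-36 + 1)²))*(1/199) = (201 + (-202 - 1*(-35)²))*(1/199) = (201 + (-202 - 1*1225))*(1/199) = (201 + (-202 - 1225))*(1/199) = (201 - 1427)*(1/199) = -1226*1/199 = -1226/199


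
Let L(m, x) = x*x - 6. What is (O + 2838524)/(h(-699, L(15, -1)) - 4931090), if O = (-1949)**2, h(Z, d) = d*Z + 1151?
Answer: -2212375/1642148 ≈ -1.3472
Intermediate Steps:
L(m, x) = -6 + x**2 (L(m, x) = x**2 - 6 = -6 + x**2)
h(Z, d) = 1151 + Z*d (h(Z, d) = Z*d + 1151 = 1151 + Z*d)
O = 3798601
(O + 2838524)/(h(-699, L(15, -1)) - 4931090) = (3798601 + 2838524)/((1151 - 699*(-6 + (-1)**2)) - 4931090) = 6637125/((1151 - 699*(-6 + 1)) - 4931090) = 6637125/((1151 - 699*(-5)) - 4931090) = 6637125/((1151 + 3495) - 4931090) = 6637125/(4646 - 4931090) = 6637125/(-4926444) = 6637125*(-1/4926444) = -2212375/1642148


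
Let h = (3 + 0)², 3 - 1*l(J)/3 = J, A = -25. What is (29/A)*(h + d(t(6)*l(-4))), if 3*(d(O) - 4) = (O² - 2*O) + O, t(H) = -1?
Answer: -4843/25 ≈ -193.72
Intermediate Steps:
l(J) = 9 - 3*J
d(O) = 4 - O/3 + O²/3 (d(O) = 4 + ((O² - 2*O) + O)/3 = 4 + (O² - O)/3 = 4 + (-O/3 + O²/3) = 4 - O/3 + O²/3)
h = 9 (h = 3² = 9)
(29/A)*(h + d(t(6)*l(-4))) = (29/(-25))*(9 + (4 - (-1)*(9 - 3*(-4))/3 + (-(9 - 3*(-4)))²/3)) = (29*(-1/25))*(9 + (4 - (-1)*(9 + 12)/3 + (-(9 + 12))²/3)) = -29*(9 + (4 - (-1)*21/3 + (-1*21)²/3))/25 = -29*(9 + (4 - ⅓*(-21) + (⅓)*(-21)²))/25 = -29*(9 + (4 + 7 + (⅓)*441))/25 = -29*(9 + (4 + 7 + 147))/25 = -29*(9 + 158)/25 = -29/25*167 = -4843/25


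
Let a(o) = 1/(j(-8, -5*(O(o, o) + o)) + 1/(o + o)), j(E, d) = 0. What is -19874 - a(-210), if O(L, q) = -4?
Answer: -19454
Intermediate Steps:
a(o) = 2*o (a(o) = 1/(0 + 1/(o + o)) = 1/(0 + 1/(2*o)) = 1/(1/(2*o)) = 2*o)
-19874 - a(-210) = -19874 - 2*(-210) = -19874 - 1*(-420) = -19874 + 420 = -19454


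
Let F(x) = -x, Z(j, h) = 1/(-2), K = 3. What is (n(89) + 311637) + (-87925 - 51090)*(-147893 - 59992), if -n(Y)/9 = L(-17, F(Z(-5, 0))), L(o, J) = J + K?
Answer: 57798889761/2 ≈ 2.8899e+10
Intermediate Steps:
Z(j, h) = -½
L(o, J) = 3 + J (L(o, J) = J + 3 = 3 + J)
n(Y) = -63/2 (n(Y) = -9*(3 - 1*(-½)) = -9*(3 + ½) = -9*7/2 = -63/2)
(n(89) + 311637) + (-87925 - 51090)*(-147893 - 59992) = (-63/2 + 311637) + (-87925 - 51090)*(-147893 - 59992) = 623211/2 - 139015*(-207885) = 623211/2 + 28899133275 = 57798889761/2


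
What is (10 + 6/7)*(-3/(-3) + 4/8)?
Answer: 114/7 ≈ 16.286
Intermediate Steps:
(10 + 6/7)*(-3/(-3) + 4/8) = (10 + 6*(1/7))*(-3*(-1/3) + 4*(1/8)) = (10 + 6/7)*(1 + 1/2) = (76/7)*(3/2) = 114/7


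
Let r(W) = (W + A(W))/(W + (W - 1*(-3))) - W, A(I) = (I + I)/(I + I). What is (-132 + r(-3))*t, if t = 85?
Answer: -32725/3 ≈ -10908.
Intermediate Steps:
A(I) = 1 (A(I) = (2*I)/((2*I)) = (2*I)*(1/(2*I)) = 1)
r(W) = -W + (1 + W)/(3 + 2*W) (r(W) = (W + 1)/(W + (W - 1*(-3))) - W = (1 + W)/(W + (W + 3)) - W = (1 + W)/(W + (3 + W)) - W = (1 + W)/(3 + 2*W) - W = -W + (1 + W)/(3 + 2*W))
(-132 + r(-3))*t = (-132 + (1 - 2*(-3) - 2*(-3)**2)/(3 + 2*(-3)))*85 = (-132 + (1 + 6 - 2*9)/(3 - 6))*85 = (-132 + (1 + 6 - 18)/(-3))*85 = (-132 - 1/3*(-11))*85 = (-132 + 11/3)*85 = -385/3*85 = -32725/3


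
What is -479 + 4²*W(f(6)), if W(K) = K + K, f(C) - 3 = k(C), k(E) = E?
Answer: -191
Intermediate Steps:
f(C) = 3 + C
W(K) = 2*K
-479 + 4²*W(f(6)) = -479 + 4²*(2*(3 + 6)) = -479 + 16*(2*9) = -479 + 16*18 = -479 + 288 = -191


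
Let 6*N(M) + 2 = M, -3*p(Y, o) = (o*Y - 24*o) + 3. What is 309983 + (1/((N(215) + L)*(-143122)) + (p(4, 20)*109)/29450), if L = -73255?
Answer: 95665868301655433489/308616011666550 ≈ 3.0998e+5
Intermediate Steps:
p(Y, o) = -1 + 8*o - Y*o/3 (p(Y, o) = -((o*Y - 24*o) + 3)/3 = -((Y*o - 24*o) + 3)/3 = -((-24*o + Y*o) + 3)/3 = -(3 - 24*o + Y*o)/3 = -1 + 8*o - Y*o/3)
N(M) = -⅓ + M/6
309983 + (1/((N(215) + L)*(-143122)) + (p(4, 20)*109)/29450) = 309983 + (1/(((-⅓ + (⅙)*215) - 73255)*(-143122)) + ((-1 + 8*20 - ⅓*4*20)*109)/29450) = 309983 + (-1/143122/((-⅓ + 215/6) - 73255) + ((-1 + 160 - 80/3)*109)*(1/29450)) = 309983 + (-1/143122/(71/2 - 73255) + ((397/3)*109)*(1/29450)) = 309983 + (-1/143122/(-146439/2) + (43273/3)*(1/29450)) = 309983 + (-2/146439*(-1/143122) + 43273/88350) = 309983 + (1/10479321279 + 43273/88350) = 309983 + 151157223264839/308616011666550 = 95665868301655433489/308616011666550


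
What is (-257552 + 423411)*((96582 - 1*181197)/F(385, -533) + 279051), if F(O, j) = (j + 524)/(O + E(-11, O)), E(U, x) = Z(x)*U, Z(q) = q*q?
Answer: -7625508720269123/3 ≈ -2.5418e+15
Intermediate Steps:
Z(q) = q²
E(U, x) = U*x² (E(U, x) = x²*U = U*x²)
F(O, j) = (524 + j)/(O - 11*O²) (F(O, j) = (j + 524)/(O - 11*O²) = (524 + j)/(O - 11*O²))
(-257552 + 423411)*((96582 - 1*181197)/F(385, -533) + 279051) = (-257552 + 423411)*((96582 - 1*181197)/(((-524 - 1*(-533))/(385*(-1 + 11*385)))) + 279051) = 165859*((96582 - 181197)/(((-524 + 533)/(385*(-1 + 4235)))) + 279051) = 165859*(-84615/((1/385)*9/4234) + 279051) = 165859*(-84615/((1/385)*(1/4234)*9) + 279051) = 165859*(-84615/9/1630090 + 279051) = 165859*(-84615*1630090/9 + 279051) = 165859*(-45976688450/3 + 279051) = 165859*(-45975851297/3) = -7625508720269123/3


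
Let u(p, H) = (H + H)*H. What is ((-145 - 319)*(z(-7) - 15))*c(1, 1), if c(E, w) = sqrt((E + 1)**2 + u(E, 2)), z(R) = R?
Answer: 20416*sqrt(3) ≈ 35362.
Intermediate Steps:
u(p, H) = 2*H**2 (u(p, H) = (2*H)*H = 2*H**2)
c(E, w) = sqrt(8 + (1 + E)**2) (c(E, w) = sqrt((E + 1)**2 + 2*2**2) = sqrt((1 + E)**2 + 2*4) = sqrt((1 + E)**2 + 8) = sqrt(8 + (1 + E)**2))
((-145 - 319)*(z(-7) - 15))*c(1, 1) = ((-145 - 319)*(-7 - 15))*sqrt(8 + (1 + 1)**2) = (-464*(-22))*sqrt(8 + 2**2) = 10208*sqrt(8 + 4) = 10208*sqrt(12) = 10208*(2*sqrt(3)) = 20416*sqrt(3)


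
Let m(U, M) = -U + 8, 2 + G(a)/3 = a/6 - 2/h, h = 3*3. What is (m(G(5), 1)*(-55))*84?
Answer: -56210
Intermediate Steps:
h = 9
G(a) = -20/3 + a/2 (G(a) = -6 + 3*(a/6 - 2/9) = -6 + 3*(-2/9 + a/6) = -6 + (-2/3 + a/2) = -20/3 + a/2)
m(U, M) = 8 - U
(m(G(5), 1)*(-55))*84 = ((8 - (-20/3 + (1/2)*5))*(-55))*84 = ((8 - (-20/3 + 5/2))*(-55))*84 = ((8 - 1*(-25/6))*(-55))*84 = ((8 + 25/6)*(-55))*84 = ((73/6)*(-55))*84 = -4015/6*84 = -56210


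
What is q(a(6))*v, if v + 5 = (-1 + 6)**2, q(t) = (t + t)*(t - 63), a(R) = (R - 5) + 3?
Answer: -9440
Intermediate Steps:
a(R) = -2 + R (a(R) = (-5 + R) + 3 = -2 + R)
q(t) = 2*t*(-63 + t) (q(t) = (2*t)*(-63 + t) = 2*t*(-63 + t))
v = 20 (v = -5 + (-1 + 6)**2 = -5 + 5**2 = -5 + 25 = 20)
q(a(6))*v = (2*(-2 + 6)*(-63 + (-2 + 6)))*20 = (2*4*(-63 + 4))*20 = (2*4*(-59))*20 = -472*20 = -9440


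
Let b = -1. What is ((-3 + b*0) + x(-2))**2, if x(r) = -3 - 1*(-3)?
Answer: 9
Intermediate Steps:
x(r) = 0 (x(r) = -3 + 3 = 0)
((-3 + b*0) + x(-2))**2 = ((-3 - 1*0) + 0)**2 = ((-3 + 0) + 0)**2 = (-3 + 0)**2 = (-3)**2 = 9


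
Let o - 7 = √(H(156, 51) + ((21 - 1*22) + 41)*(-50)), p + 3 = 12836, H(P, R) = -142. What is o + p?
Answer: 12840 + 3*I*√238 ≈ 12840.0 + 46.282*I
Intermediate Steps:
p = 12833 (p = -3 + 12836 = 12833)
o = 7 + 3*I*√238 (o = 7 + √(-142 + ((21 - 1*22) + 41)*(-50)) = 7 + √(-142 + ((21 - 22) + 41)*(-50)) = 7 + √(-142 + (-1 + 41)*(-50)) = 7 + √(-142 + 40*(-50)) = 7 + √(-142 - 2000) = 7 + √(-2142) = 7 + 3*I*√238 ≈ 7.0 + 46.282*I)
o + p = (7 + 3*I*√238) + 12833 = 12840 + 3*I*√238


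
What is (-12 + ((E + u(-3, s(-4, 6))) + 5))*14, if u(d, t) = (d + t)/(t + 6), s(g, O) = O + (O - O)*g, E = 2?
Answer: -133/2 ≈ -66.500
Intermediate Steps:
s(g, O) = O (s(g, O) = O + 0*g = O + 0 = O)
u(d, t) = (d + t)/(6 + t)
(-12 + ((E + u(-3, s(-4, 6))) + 5))*14 = (-12 + ((2 + (-3 + 6)/(6 + 6)) + 5))*14 = (-12 + ((2 + 3/12) + 5))*14 = (-12 + ((2 + (1/12)*3) + 5))*14 = (-12 + ((2 + ¼) + 5))*14 = (-12 + (9/4 + 5))*14 = (-12 + 29/4)*14 = -19/4*14 = -133/2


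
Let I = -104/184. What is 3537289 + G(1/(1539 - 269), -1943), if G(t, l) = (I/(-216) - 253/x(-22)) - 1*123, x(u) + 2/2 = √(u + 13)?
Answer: 87863831957/24840 + 759*I/10 ≈ 3.5372e+6 + 75.9*I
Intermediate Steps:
I = -13/23 (I = -104*1/184 = -13/23 ≈ -0.56522)
x(u) = -1 + √(13 + u) (x(u) = -1 + √(u + 13) = -1 + √(13 + u))
G(t, l) = -611051/4968 - 253*(-1 - 3*I)/10 (G(t, l) = (-13/23/(-216) - 253/(-1 + √(13 - 22))) - 1*123 = (-13/23*(-1/216) - 253/(-1 + √(-9))) - 123 = (13/4968 - 253*(-1 - 3*I)/10) - 123 = -611051/4968 - 253*(-1 - 3*I)/10)
3537289 + G(1/(1539 - 269), -1943) = 3537289 + (-2426803/24840 + 759*I/10) = 87863831957/24840 + 759*I/10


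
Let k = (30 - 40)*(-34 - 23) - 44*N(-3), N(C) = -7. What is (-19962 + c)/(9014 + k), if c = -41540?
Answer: -30751/4946 ≈ -6.2173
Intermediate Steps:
k = 878 (k = (30 - 40)*(-34 - 23) - 44*(-7) = -10*(-57) + 308 = 570 + 308 = 878)
(-19962 + c)/(9014 + k) = (-19962 - 41540)/(9014 + 878) = -61502/9892 = -61502*1/9892 = -30751/4946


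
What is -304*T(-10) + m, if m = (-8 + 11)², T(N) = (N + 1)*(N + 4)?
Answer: -16407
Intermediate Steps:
T(N) = (1 + N)*(4 + N)
m = 9 (m = 3² = 9)
-304*T(-10) + m = -304*(4 + (-10)² + 5*(-10)) + 9 = -304*(4 + 100 - 50) + 9 = -304*54 + 9 = -16416 + 9 = -16407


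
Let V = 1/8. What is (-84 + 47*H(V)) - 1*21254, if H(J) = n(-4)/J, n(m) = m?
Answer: -22842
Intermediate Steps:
V = ⅛ ≈ 0.12500
H(J) = -4/J
(-84 + 47*H(V)) - 1*21254 = (-84 + 47*(-4/⅛)) - 1*21254 = (-84 + 47*(-4*8)) - 21254 = (-84 + 47*(-32)) - 21254 = (-84 - 1504) - 21254 = -1588 - 21254 = -22842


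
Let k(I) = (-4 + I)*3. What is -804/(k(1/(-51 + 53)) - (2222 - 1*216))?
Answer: 1608/4033 ≈ 0.39871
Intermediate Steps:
k(I) = -12 + 3*I
-804/(k(1/(-51 + 53)) - (2222 - 1*216)) = -804/((-12 + 3/(-51 + 53)) - (2222 - 1*216)) = -804/((-12 + 3/2) - (2222 - 216)) = -804/((-12 + 3*(1/2)) - 1*2006) = -804/((-12 + 3/2) - 2006) = -804/(-21/2 - 2006) = -804/(-4033/2) = -804*(-2/4033) = 1608/4033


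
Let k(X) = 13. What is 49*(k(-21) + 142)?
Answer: 7595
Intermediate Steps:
49*(k(-21) + 142) = 49*(13 + 142) = 49*155 = 7595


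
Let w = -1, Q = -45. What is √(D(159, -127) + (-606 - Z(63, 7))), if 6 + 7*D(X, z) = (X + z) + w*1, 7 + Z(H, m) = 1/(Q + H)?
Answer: I*√1050434/42 ≈ 24.403*I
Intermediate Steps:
Z(H, m) = -7 + 1/(-45 + H)
D(X, z) = -1 + X/7 + z/7 (D(X, z) = -6/7 + ((X + z) - 1*1)/7 = -6/7 + ((X + z) - 1)/7 = -6/7 + (-1 + X + z)/7 = -6/7 + (-⅐ + X/7 + z/7) = -1 + X/7 + z/7)
√(D(159, -127) + (-606 - Z(63, 7))) = √((-1 + (⅐)*159 + (⅐)*(-127)) + (-606 - (316 - 7*63)/(-45 + 63))) = √((-1 + 159/7 - 127/7) + (-606 - (316 - 441)/18)) = √(25/7 + (-606 - (-125)/18)) = √(25/7 + (-606 - 1*(-125/18))) = √(25/7 + (-606 + 125/18)) = √(25/7 - 10783/18) = √(-75031/126) = I*√1050434/42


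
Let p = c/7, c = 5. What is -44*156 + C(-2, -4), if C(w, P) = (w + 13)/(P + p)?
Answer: -157949/23 ≈ -6867.3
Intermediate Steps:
p = 5/7 ≈ 0.71429
C(w, P) = (13 + w)/(5/7 + P) (C(w, P) = (w + 13)/(P + 5/7) = (13 + w)/(5/7 + P))
-44*156 + C(-2, -4) = -44*156 + 7*(13 - 2)/(5 + 7*(-4)) = -6864 + 7*11/(5 - 28) = -6864 + 7*11/(-23) = -6864 + 7*(-1/23)*11 = -6864 - 77/23 = -157949/23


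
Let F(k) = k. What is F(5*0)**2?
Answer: 0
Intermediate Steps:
F(5*0)**2 = (5*0)**2 = 0**2 = 0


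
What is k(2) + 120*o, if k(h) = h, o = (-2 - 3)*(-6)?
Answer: 3602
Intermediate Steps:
o = 30 (o = -5*(-6) = 30)
k(2) + 120*o = 2 + 120*30 = 2 + 3600 = 3602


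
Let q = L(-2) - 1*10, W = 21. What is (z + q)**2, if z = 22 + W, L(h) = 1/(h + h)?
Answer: 17161/16 ≈ 1072.6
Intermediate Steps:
L(h) = 1/(2*h)
z = 43 (z = 22 + 21 = 43)
q = -41/4 (q = (1/2)/(-2) - 1*10 = (1/2)*(-1/2) - 10 = -1/4 - 10 = -41/4 ≈ -10.250)
(z + q)**2 = (43 - 41/4)**2 = (131/4)**2 = 17161/16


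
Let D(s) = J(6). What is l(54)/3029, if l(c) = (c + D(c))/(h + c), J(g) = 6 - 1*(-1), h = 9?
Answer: 61/190827 ≈ 0.00031966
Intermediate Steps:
J(g) = 7 (J(g) = 6 + 1 = 7)
D(s) = 7
l(c) = (7 + c)/(9 + c) (l(c) = (c + 7)/(9 + c) = (7 + c)/(9 + c))
l(54)/3029 = ((7 + 54)/(9 + 54))/3029 = (61/63)*(1/3029) = 61/190827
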